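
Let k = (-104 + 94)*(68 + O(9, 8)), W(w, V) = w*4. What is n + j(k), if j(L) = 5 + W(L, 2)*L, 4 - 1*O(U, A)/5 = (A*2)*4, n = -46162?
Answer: 21483443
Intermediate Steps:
W(w, V) = 4*w
O(U, A) = 20 - 40*A (O(U, A) = 20 - 5*A*2*4 = 20 - 5*2*A*4 = 20 - 40*A)
k = 2320 (k = (-104 + 94)*(68 + (20 - 40*8)) = -10*(68 + (20 - 320)) = -10*(68 - 300) = -10*(-232) = 2320)
j(L) = 5 + 4*L² (j(L) = 5 + (4*L)*L = 5 + 4*L²)
n + j(k) = -46162 + (5 + 4*2320²) = -46162 + (5 + 4*5382400) = -46162 + (5 + 21529600) = -46162 + 21529605 = 21483443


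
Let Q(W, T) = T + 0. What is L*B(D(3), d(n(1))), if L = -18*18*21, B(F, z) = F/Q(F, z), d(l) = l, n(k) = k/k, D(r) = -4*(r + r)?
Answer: 163296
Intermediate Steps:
Q(W, T) = T
D(r) = -8*r
n(k) = 1
B(F, z) = F/z
L = -6804 (L = -324*21 = -6804)
L*B(D(3), d(n(1))) = -6804*(-8*3)/1 = -(-163296) = -6804*(-24) = 163296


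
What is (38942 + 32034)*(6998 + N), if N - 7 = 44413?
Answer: 3649443968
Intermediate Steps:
N = 44420 (N = 7 + 44413 = 44420)
(38942 + 32034)*(6998 + N) = (38942 + 32034)*(6998 + 44420) = 70976*51418 = 3649443968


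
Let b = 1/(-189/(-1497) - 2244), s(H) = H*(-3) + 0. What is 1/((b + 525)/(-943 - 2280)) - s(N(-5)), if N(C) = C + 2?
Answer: -8899315473/587838326 ≈ -15.139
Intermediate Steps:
N(C) = 2 + C
s(H) = -3*H (s(H) = -3*H + 0 = -3*H)
b = -499/1119693 (b = 1/(-189*(-1/1497) - 2244) = 1/(63/499 - 2244) = 1/(-1119693/499) = -499/1119693 ≈ -0.00044566)
1/((b + 525)/(-943 - 2280)) - s(N(-5)) = 1/((-499/1119693 + 525)/(-943 - 2280)) - (-3)*(2 - 5) = 1/((587838326/1119693)/(-3223)) - (-3)*(-3) = 1/((587838326/1119693)*(-1/3223)) - 1*9 = 1/(-587838326/3608770539) - 9 = -3608770539/587838326 - 9 = -8899315473/587838326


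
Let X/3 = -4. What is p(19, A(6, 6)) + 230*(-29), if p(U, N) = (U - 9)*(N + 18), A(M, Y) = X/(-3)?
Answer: -6450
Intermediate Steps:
X = -12 (X = 3*(-4) = -12)
A(M, Y) = 4 (A(M, Y) = -12/(-3) = -12*(-⅓) = 4)
p(U, N) = (-9 + U)*(18 + N)
p(19, A(6, 6)) + 230*(-29) = (-162 - 9*4 + 18*19 + 4*19) + 230*(-29) = (-162 - 36 + 342 + 76) - 6670 = 220 - 6670 = -6450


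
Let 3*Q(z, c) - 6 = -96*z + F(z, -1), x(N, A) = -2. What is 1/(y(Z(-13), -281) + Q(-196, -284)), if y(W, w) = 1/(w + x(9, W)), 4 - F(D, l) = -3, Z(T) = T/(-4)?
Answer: 849/5328604 ≈ 0.00015933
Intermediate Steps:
Z(T) = -T/4 (Z(T) = T*(-¼) = -T/4)
F(D, l) = 7 (F(D, l) = 4 - 1*(-3) = 4 + 3 = 7)
Q(z, c) = 13/3 - 32*z (Q(z, c) = 2 + (-96*z + 7)/3 = 2 + (7 - 96*z)/3 = 2 + (7/3 - 32*z) = 13/3 - 32*z)
y(W, w) = 1/(-2 + w) (y(W, w) = 1/(w - 2) = 1/(-2 + w))
1/(y(Z(-13), -281) + Q(-196, -284)) = 1/(1/(-2 - 281) + (13/3 - 32*(-196))) = 1/(1/(-283) + (13/3 + 6272)) = 1/(-1/283 + 18829/3) = 1/(5328604/849) = 849/5328604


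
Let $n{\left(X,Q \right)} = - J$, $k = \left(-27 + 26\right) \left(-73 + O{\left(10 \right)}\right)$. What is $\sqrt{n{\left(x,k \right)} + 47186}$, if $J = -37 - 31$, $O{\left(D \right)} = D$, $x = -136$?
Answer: $\sqrt{47254} \approx 217.38$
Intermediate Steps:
$k = 63$ ($k = \left(-27 + 26\right) \left(-73 + 10\right) = \left(-1\right) \left(-63\right) = 63$)
$J = -68$ ($J = -37 - 31 = -68$)
$n{\left(X,Q \right)} = 68$ ($n{\left(X,Q \right)} = \left(-1\right) \left(-68\right) = 68$)
$\sqrt{n{\left(x,k \right)} + 47186} = \sqrt{68 + 47186} = \sqrt{47254}$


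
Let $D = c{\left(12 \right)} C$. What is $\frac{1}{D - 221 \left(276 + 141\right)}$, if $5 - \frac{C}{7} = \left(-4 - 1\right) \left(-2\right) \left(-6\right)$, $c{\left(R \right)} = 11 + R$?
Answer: $- \frac{1}{81692} \approx -1.2241 \cdot 10^{-5}$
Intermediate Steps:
$C = 455$ ($C = 35 - 7 \left(-4 - 1\right) \left(-2\right) \left(-6\right) = 35 - 7 \left(-5\right) \left(-2\right) \left(-6\right) = 35 - 7 \cdot 10 \left(-6\right) = 35 - -420 = 35 + 420 = 455$)
$D = 10465$ ($D = \left(11 + 12\right) 455 = 23 \cdot 455 = 10465$)
$\frac{1}{D - 221 \left(276 + 141\right)} = \frac{1}{10465 - 221 \left(276 + 141\right)} = \frac{1}{10465 - 92157} = \frac{1}{-81692} = - \frac{1}{81692}$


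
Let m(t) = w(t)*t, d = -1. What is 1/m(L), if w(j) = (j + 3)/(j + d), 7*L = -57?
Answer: -112/513 ≈ -0.21832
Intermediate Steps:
L = -57/7 (L = (⅐)*(-57) = -57/7 ≈ -8.1429)
w(j) = (3 + j)/(-1 + j) (w(j) = (j + 3)/(j - 1) = (3 + j)/(-1 + j))
m(t) = t*(3 + t)/(-1 + t) (m(t) = ((3 + t)/(-1 + t))*t = t*(3 + t)/(-1 + t))
1/m(L) = 1/(-57*(3 - 57/7)/(7*(-1 - 57/7))) = 1/(-57/7*(-36/7)/(-64/7)) = 1/(-57/7*(-7/64)*(-36/7)) = 1/(-513/112) = -112/513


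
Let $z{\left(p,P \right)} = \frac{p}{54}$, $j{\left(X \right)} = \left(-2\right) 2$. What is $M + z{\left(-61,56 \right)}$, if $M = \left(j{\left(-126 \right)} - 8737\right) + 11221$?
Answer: $\frac{133859}{54} \approx 2478.9$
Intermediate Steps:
$j{\left(X \right)} = -4$
$M = 2480$ ($M = \left(-4 - 8737\right) + 11221 = -8741 + 11221 = 2480$)
$z{\left(p,P \right)} = \frac{p}{54}$ ($z{\left(p,P \right)} = p \frac{1}{54} = \frac{p}{54}$)
$M + z{\left(-61,56 \right)} = 2480 + \frac{1}{54} \left(-61\right) = 2480 - \frac{61}{54} = \frac{133859}{54}$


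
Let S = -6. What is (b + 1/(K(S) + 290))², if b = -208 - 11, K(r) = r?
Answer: 3868218025/80656 ≈ 47959.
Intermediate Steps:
b = -219
(b + 1/(K(S) + 290))² = (-219 + 1/(-6 + 290))² = (-219 + 1/284)² = (-62195/284)² = 3868218025/80656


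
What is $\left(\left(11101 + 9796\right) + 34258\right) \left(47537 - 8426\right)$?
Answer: $2157167205$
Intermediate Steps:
$\left(\left(11101 + 9796\right) + 34258\right) \left(47537 - 8426\right) = \left(20897 + 34258\right) 39111 = 55155 \cdot 39111 = 2157167205$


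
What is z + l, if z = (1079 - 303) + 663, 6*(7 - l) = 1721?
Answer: 6955/6 ≈ 1159.2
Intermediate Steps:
l = -1679/6 (l = 7 - ⅙*1721 = 7 - 1721/6 = -1679/6 ≈ -279.83)
z = 1439 (z = 776 + 663 = 1439)
z + l = 1439 - 1679/6 = 6955/6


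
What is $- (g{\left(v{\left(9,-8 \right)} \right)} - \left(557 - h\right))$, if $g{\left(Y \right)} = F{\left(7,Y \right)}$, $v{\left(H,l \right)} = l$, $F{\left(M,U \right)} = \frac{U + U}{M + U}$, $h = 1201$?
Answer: $-660$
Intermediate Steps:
$F{\left(M,U \right)} = \frac{2 U}{M + U}$
$g{\left(Y \right)} = \frac{2 Y}{7 + Y}$
$- (g{\left(v{\left(9,-8 \right)} \right)} - \left(557 - h\right)) = - (2 \left(-8\right) \frac{1}{7 - 8} - \left(557 - 1201\right)) = - (2 \left(-8\right) \frac{1}{-1} - \left(557 - 1201\right)) = - (2 \left(-8\right) \left(-1\right) - -644) = - (16 + 644) = \left(-1\right) 660 = -660$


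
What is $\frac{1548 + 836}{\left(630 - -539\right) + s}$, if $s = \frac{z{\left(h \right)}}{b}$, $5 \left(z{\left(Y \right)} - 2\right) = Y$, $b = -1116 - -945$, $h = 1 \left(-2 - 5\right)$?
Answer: $\frac{1140}{559} \approx 2.0394$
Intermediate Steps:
$h = -7$ ($h = 1 \left(-7\right) = -7$)
$b = -171$ ($b = -1116 + 945 = -171$)
$z{\left(Y \right)} = 2 + \frac{Y}{5}$
$s = - \frac{1}{285}$ ($s = \frac{2 + \frac{1}{5} \left(-7\right)}{-171} = \left(2 - \frac{7}{5}\right) \left(- \frac{1}{171}\right) = \frac{3}{5} \left(- \frac{1}{171}\right) = - \frac{1}{285} \approx -0.0035088$)
$\frac{1548 + 836}{\left(630 - -539\right) + s} = \frac{1548 + 836}{\left(630 - -539\right) - \frac{1}{285}} = \frac{2384}{\left(630 + 539\right) - \frac{1}{285}} = \frac{2384}{1169 - \frac{1}{285}} = \frac{2384}{\frac{333164}{285}} = 2384 \cdot \frac{285}{333164} = \frac{1140}{559}$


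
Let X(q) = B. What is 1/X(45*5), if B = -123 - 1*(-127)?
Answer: 1/4 ≈ 0.25000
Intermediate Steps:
B = 4 (B = -123 + 127 = 4)
X(q) = 4
1/X(45*5) = 1/4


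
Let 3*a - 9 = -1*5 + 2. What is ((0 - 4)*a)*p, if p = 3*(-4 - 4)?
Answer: 192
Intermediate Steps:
a = 2 (a = 3 + (-1*5 + 2)/3 = 3 + (-5 + 2)/3 = 3 + (⅓)*(-3) = 3 - 1 = 2)
p = -24 (p = 3*(-8) = -24)
((0 - 4)*a)*p = ((0 - 4)*2)*(-24) = -4*2*(-24) = -8*(-24) = 192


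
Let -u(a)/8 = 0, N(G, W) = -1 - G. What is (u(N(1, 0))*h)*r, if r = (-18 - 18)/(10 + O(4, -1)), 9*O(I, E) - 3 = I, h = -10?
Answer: 0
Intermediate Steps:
O(I, E) = ⅓ + I/9
u(a) = 0 (u(a) = -8*0 = 0)
r = -324/97 (r = (-18 - 18)/(10 + (⅓ + (⅑)*4)) = -36/(10 + (⅓ + 4/9)) = -36/(10 + 7/9) = -36/97/9 = -36*9/97 = -324/97 ≈ -3.3402)
(u(N(1, 0))*h)*r = (0*(-10))*(-324/97) = 0*(-324/97) = 0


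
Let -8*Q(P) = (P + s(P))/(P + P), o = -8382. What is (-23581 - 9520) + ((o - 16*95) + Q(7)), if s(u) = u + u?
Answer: -688051/16 ≈ -43003.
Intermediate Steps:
s(u) = 2*u
Q(P) = -3/16 (Q(P) = -(P + 2*P)/(8*(P + P)) = -3*P/(8*(2*P)) = -3*P*1/(2*P)/8 = -⅛*3/2 = -3/16)
(-23581 - 9520) + ((o - 16*95) + Q(7)) = (-23581 - 9520) + ((-8382 - 16*95) - 3/16) = -33101 + ((-8382 - 1520) - 3/16) = -33101 + (-9902 - 3/16) = -33101 - 158435/16 = -688051/16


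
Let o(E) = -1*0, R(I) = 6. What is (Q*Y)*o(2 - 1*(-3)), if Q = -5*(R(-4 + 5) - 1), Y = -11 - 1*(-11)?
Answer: 0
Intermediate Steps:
Y = 0 (Y = -11 + 11 = 0)
Q = -25 (Q = -5*(6 - 1) = -5*5 = -25)
o(E) = 0
(Q*Y)*o(2 - 1*(-3)) = -25*0*0 = 0*0 = 0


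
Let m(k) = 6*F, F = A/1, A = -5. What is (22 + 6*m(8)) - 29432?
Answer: -29590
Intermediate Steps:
F = -5 (F = -5/1 = -5*1 = -5)
m(k) = -30 (m(k) = 6*(-5) = -30)
(22 + 6*m(8)) - 29432 = (22 + 6*(-30)) - 29432 = (22 - 180) - 29432 = -158 - 29432 = -29590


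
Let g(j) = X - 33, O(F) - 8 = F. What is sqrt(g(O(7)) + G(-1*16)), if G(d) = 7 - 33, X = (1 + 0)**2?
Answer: I*sqrt(58) ≈ 7.6158*I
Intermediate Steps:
X = 1 (X = 1**2 = 1)
O(F) = 8 + F
g(j) = -32 (g(j) = 1 - 33 = -32)
G(d) = -26
sqrt(g(O(7)) + G(-1*16)) = sqrt(-32 - 26) = sqrt(-58) = I*sqrt(58)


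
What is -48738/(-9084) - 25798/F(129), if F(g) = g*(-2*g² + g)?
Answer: 34778992823/6474979818 ≈ 5.3713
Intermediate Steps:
F(g) = g*(g - 2*g²)
-48738/(-9084) - 25798/F(129) = -48738/(-9084) - 25798*1/(16641*(1 - 2*129)) = -48738*(-1/9084) - 25798*1/(16641*(1 - 258)) = 8123/1514 - 25798/(16641*(-257)) = 8123/1514 - 25798/(-4276737) = 8123/1514 - 25798*(-1/4276737) = 8123/1514 + 25798/4276737 = 34778992823/6474979818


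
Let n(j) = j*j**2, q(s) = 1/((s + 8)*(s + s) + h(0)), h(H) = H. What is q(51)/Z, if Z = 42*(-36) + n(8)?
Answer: -1/6018000 ≈ -1.6617e-7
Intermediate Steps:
q(s) = 1/(2*s*(8 + s)) (q(s) = 1/((s + 8)*(s + s) + 0) = 1/((8 + s)*(2*s) + 0) = 1/(2*s*(8 + s) + 0) = 1/(2*s*(8 + s)))
n(j) = j**3
Z = -1000 (Z = 42*(-36) + 8**3 = -1512 + 512 = -1000)
q(51)/Z = ((1/2)/(51*(8 + 51)))/(-1000) = ((1/2)*(1/51)/59)*(-1/1000) = ((1/2)*(1/51)*(1/59))*(-1/1000) = (1/6018)*(-1/1000) = -1/6018000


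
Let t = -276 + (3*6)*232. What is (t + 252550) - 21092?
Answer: 235358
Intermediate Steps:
t = 3900 (t = -276 + 18*232 = -276 + 4176 = 3900)
(t + 252550) - 21092 = (3900 + 252550) - 21092 = 256450 - 21092 = 235358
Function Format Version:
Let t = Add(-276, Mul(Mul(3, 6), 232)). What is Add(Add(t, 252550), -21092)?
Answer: 235358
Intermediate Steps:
t = 3900 (t = Add(-276, Mul(18, 232)) = Add(-276, 4176) = 3900)
Add(Add(t, 252550), -21092) = Add(Add(3900, 252550), -21092) = Add(256450, -21092) = 235358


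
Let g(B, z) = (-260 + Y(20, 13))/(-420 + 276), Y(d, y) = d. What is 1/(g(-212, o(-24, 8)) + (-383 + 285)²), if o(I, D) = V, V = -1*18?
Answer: 3/28817 ≈ 0.00010411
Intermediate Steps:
V = -18
o(I, D) = -18
g(B, z) = 5/3 (g(B, z) = (-260 + 20)/(-420 + 276) = -240/(-144) = -240*(-1/144) = 5/3)
1/(g(-212, o(-24, 8)) + (-383 + 285)²) = 1/(5/3 + (-383 + 285)²) = 1/(5/3 + (-98)²) = 1/(5/3 + 9604) = 1/(28817/3) = 3/28817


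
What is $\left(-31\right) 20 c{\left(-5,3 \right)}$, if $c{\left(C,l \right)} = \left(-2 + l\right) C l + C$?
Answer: $12400$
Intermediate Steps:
$c{\left(C,l \right)} = C + C l \left(-2 + l\right)$ ($c{\left(C,l \right)} = C \left(-2 + l\right) l + C = C l \left(-2 + l\right) + C = C + C l \left(-2 + l\right)$)
$\left(-31\right) 20 c{\left(-5,3 \right)} = \left(-31\right) 20 \left(- 5 \left(1 + 3^{2} - 6\right)\right) = - 620 \left(- 5 \left(1 + 9 - 6\right)\right) = - 620 \left(\left(-5\right) 4\right) = \left(-620\right) \left(-20\right) = 12400$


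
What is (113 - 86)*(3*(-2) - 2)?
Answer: -216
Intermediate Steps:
(113 - 86)*(3*(-2) - 2) = 27*(-6 - 2) = 27*(-8) = -216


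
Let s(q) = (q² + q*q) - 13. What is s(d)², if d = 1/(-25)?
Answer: 65983129/390625 ≈ 168.92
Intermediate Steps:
d = -1/25 ≈ -0.040000
s(q) = -13 + 2*q² (s(q) = (q² + q²) - 13 = 2*q² - 13 = -13 + 2*q²)
s(d)² = (-13 + 2*(-1/25)²)² = (-13 + 2*(1/625))² = (-13 + 2/625)² = (-8123/625)² = 65983129/390625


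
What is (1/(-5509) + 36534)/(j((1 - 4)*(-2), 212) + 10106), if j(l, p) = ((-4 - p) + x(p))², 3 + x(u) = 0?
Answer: 201265805/319891103 ≈ 0.62917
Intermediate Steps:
x(u) = -3 (x(u) = -3 + 0 = -3)
j(l, p) = (-7 - p)² (j(l, p) = ((-4 - p) - 3)² = (-7 - p)²)
(1/(-5509) + 36534)/(j((1 - 4)*(-2), 212) + 10106) = (1/(-5509) + 36534)/((7 + 212)² + 10106) = (-1/5509 + 36534)/(219² + 10106) = 201265805/(5509*(47961 + 10106)) = (201265805/5509)/58067 = (201265805/5509)*(1/58067) = 201265805/319891103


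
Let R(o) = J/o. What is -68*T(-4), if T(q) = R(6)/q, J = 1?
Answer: 17/6 ≈ 2.8333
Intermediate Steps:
R(o) = 1/o
T(q) = 1/(6*q)
-68*T(-4) = -34/(3*(-4)) = -34*(-1)/(3*4) = -68*(-1/24) = 17/6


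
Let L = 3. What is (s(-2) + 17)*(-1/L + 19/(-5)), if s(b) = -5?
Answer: -248/5 ≈ -49.600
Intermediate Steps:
(s(-2) + 17)*(-1/L + 19/(-5)) = (-5 + 17)*(-1/3 + 19/(-5)) = 12*(-1*1/3 + 19*(-1/5)) = 12*(-1/3 - 19/5) = 12*(-62/15) = -248/5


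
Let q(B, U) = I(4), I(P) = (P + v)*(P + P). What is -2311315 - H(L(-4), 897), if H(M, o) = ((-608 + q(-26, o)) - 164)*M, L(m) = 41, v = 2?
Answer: -2281631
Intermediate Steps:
I(P) = 2*P*(2 + P) (I(P) = (P + 2)*(P + P) = (2 + P)*(2*P) = 2*P*(2 + P))
q(B, U) = 48 (q(B, U) = 2*4*(2 + 4) = 2*4*6 = 48)
H(M, o) = -724*M (H(M, o) = ((-608 + 48) - 164)*M = (-560 - 164)*M = -724*M)
-2311315 - H(L(-4), 897) = -2311315 - (-724)*41 = -2311315 - 1*(-29684) = -2311315 + 29684 = -2281631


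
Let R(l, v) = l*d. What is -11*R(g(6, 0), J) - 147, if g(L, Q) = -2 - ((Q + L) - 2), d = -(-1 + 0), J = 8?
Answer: -81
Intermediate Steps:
d = 1 (d = -1*(-1) = 1)
g(L, Q) = -L - Q (g(L, Q) = -2 - ((L + Q) - 2) = -2 - (-2 + L + Q) = -2 + (2 - L - Q) = -L - Q)
R(l, v) = l (R(l, v) = l*1 = l)
-11*R(g(6, 0), J) - 147 = -11*(-1*6 - 1*0) - 147 = -11*(-6 + 0) - 147 = -11*(-6) - 147 = 66 - 147 = -81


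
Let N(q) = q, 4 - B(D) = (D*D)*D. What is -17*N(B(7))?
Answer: 5763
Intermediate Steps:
B(D) = 4 - D**3 (B(D) = 4 - D*D*D = 4 - D**2*D = 4 - D**3)
-17*N(B(7)) = -17*(4 - 1*7**3) = -17*(4 - 1*343) = -17*(4 - 343) = -17*(-339) = 5763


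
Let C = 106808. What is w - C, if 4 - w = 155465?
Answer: -262269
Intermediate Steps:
w = -155461 (w = 4 - 1*155465 = 4 - 155465 = -155461)
w - C = -155461 - 1*106808 = -155461 - 106808 = -262269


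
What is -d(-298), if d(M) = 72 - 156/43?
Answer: -2940/43 ≈ -68.372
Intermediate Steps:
d(M) = 2940/43 (d(M) = 72 - 156*1/43 = 72 - 156/43 = 2940/43)
-d(-298) = -1*2940/43 = -2940/43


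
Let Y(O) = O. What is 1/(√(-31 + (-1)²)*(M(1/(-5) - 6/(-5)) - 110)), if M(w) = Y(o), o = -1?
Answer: I*√30/3330 ≈ 0.0016448*I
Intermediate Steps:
M(w) = -1
1/(√(-31 + (-1)²)*(M(1/(-5) - 6/(-5)) - 110)) = 1/(√(-31 + (-1)²)*(-1 - 110)) = 1/(√(-31 + 1)*(-111)) = 1/(√(-30)*(-111)) = 1/((I*√30)*(-111)) = 1/(-111*I*√30) = I*√30/3330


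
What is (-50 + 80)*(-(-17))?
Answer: 510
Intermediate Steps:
(-50 + 80)*(-(-17)) = 30*(-1*(-17)) = 30*17 = 510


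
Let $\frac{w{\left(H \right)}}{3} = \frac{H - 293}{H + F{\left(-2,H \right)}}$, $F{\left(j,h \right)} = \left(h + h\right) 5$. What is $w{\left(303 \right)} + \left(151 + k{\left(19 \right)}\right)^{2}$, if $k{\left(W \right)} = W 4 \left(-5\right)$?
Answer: $\frac{58261961}{1111} \approx 52441.0$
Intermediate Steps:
$k{\left(W \right)} = - 20 W$ ($k{\left(W \right)} = 4 W \left(-5\right) = - 20 W$)
$F{\left(j,h \right)} = 10 h$ ($F{\left(j,h \right)} = 2 h 5 = 10 h$)
$w{\left(H \right)} = \frac{3 \left(-293 + H\right)}{11 H}$ ($w{\left(H \right)} = 3 \frac{H - 293}{H + 10 H} = 3 \frac{-293 + H}{11 H} = \frac{3 \left(-293 + H\right)}{11 H}$)
$w{\left(303 \right)} + \left(151 + k{\left(19 \right)}\right)^{2} = \frac{3 \left(-293 + 303\right)}{11 \cdot 303} + \left(151 - 380\right)^{2} = \frac{3}{11} \cdot \frac{1}{303} \cdot 10 + \left(151 - 380\right)^{2} = \frac{10}{1111} + \left(-229\right)^{2} = \frac{10}{1111} + 52441 = \frac{58261961}{1111}$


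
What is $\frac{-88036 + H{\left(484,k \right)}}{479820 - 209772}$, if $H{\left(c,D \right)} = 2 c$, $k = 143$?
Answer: $- \frac{21767}{67512} \approx -0.32242$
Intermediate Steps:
$\frac{-88036 + H{\left(484,k \right)}}{479820 - 209772} = \frac{-88036 + 2 \cdot 484}{479820 - 209772} = \frac{-88036 + 968}{270048} = \left(-87068\right) \frac{1}{270048} = - \frac{21767}{67512}$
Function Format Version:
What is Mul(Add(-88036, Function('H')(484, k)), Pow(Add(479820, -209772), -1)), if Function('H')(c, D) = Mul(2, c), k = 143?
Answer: Rational(-21767, 67512) ≈ -0.32242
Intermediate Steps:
Mul(Add(-88036, Function('H')(484, k)), Pow(Add(479820, -209772), -1)) = Mul(Add(-88036, Mul(2, 484)), Pow(Add(479820, -209772), -1)) = Mul(Add(-88036, 968), Pow(270048, -1)) = Mul(-87068, Rational(1, 270048)) = Rational(-21767, 67512)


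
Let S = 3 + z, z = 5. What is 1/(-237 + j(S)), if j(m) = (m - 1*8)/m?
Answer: -1/237 ≈ -0.0042194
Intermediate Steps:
S = 8 (S = 3 + 5 = 8)
j(m) = (-8 + m)/m (j(m) = (m - 8)/m = (-8 + m)/m)
1/(-237 + j(S)) = 1/(-237 + (-8 + 8)/8) = 1/(-237 + (1/8)*0) = 1/(-237 + 0) = 1/(-237) = -1/237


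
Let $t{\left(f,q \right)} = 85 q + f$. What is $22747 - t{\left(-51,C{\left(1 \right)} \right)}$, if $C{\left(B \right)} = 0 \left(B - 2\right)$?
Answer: $22798$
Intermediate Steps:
$C{\left(B \right)} = 0$ ($C{\left(B \right)} = 0 \left(-2 + B\right) = 0$)
$t{\left(f,q \right)} = f + 85 q$
$22747 - t{\left(-51,C{\left(1 \right)} \right)} = 22747 - \left(-51 + 85 \cdot 0\right) = 22747 - \left(-51 + 0\right) = 22747 - -51 = 22747 + 51 = 22798$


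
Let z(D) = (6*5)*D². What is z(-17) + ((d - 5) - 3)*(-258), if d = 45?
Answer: -876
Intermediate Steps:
z(D) = 30*D²
z(-17) + ((d - 5) - 3)*(-258) = 30*(-17)² + ((45 - 5) - 3)*(-258) = 30*289 + (40 - 3)*(-258) = 8670 + 37*(-258) = 8670 - 9546 = -876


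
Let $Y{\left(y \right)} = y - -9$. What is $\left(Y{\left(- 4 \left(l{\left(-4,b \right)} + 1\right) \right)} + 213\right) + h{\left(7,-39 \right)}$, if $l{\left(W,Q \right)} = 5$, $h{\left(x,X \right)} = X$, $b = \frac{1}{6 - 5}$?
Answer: $159$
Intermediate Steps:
$b = 1$ ($b = 1^{-1} = 1$)
$Y{\left(y \right)} = 9 + y$ ($Y{\left(y \right)} = y + 9 = 9 + y$)
$\left(Y{\left(- 4 \left(l{\left(-4,b \right)} + 1\right) \right)} + 213\right) + h{\left(7,-39 \right)} = \left(\left(9 - 4 \left(5 + 1\right)\right) + 213\right) - 39 = \left(\left(9 - 24\right) + 213\right) - 39 = \left(-15 + 213\right) - 39 = 198 - 39 = 159$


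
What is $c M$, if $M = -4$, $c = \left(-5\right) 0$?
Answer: $0$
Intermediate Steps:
$c = 0$
$c M = 0 \left(-4\right) = 0$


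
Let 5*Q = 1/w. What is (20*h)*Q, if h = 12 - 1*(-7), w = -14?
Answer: -38/7 ≈ -5.4286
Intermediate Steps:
Q = -1/70 (Q = (⅕)/(-14) = (⅕)*(-1/14) = -1/70 ≈ -0.014286)
h = 19 (h = 12 + 7 = 19)
(20*h)*Q = (20*19)*(-1/70) = 380*(-1/70) = -38/7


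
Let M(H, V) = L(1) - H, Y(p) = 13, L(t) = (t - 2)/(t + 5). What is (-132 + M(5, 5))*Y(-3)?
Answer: -10699/6 ≈ -1783.2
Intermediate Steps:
L(t) = (-2 + t)/(5 + t)
M(H, V) = -1/6 - H (M(H, V) = (-2 + 1)/(5 + 1) - H = -1/6 - H)
(-132 + M(5, 5))*Y(-3) = (-132 + (-1/6 - 1*5))*13 = (-132 + (-1/6 - 5))*13 = (-132 - 31/6)*13 = -823/6*13 = -10699/6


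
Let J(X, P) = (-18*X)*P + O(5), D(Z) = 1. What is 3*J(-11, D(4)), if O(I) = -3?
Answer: 585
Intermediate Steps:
J(X, P) = -3 - 18*P*X (J(X, P) = (-18*X)*P - 3 = -18*P*X - 3 = -3 - 18*P*X)
3*J(-11, D(4)) = 3*(-3 - 18*1*(-11)) = 3*(-3 + 198) = 3*195 = 585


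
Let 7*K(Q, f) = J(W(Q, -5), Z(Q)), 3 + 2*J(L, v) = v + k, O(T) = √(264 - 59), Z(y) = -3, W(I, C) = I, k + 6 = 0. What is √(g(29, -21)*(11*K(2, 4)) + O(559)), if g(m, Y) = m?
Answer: √(-13398 + 49*√205)/7 ≈ 16.097*I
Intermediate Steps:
k = -6 (k = -6 + 0 = -6)
O(T) = √205
J(L, v) = -9/2 + v/2 (J(L, v) = -3/2 + (v - 6)/2 = -3/2 + (-6 + v)/2 = -3/2 + (-3 + v/2) = -9/2 + v/2)
K(Q, f) = -6/7 (K(Q, f) = (-9/2 + (½)*(-3))/7 = (-9/2 - 3/2)/7 = (⅐)*(-6) = -6/7)
√(g(29, -21)*(11*K(2, 4)) + O(559)) = √(29*(11*(-6/7)) + √205) = √(29*(-66/7) + √205) = √(-1914/7 + √205)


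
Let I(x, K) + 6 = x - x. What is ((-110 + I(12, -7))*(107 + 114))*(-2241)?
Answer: 57450276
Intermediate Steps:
I(x, K) = -6 (I(x, K) = -6 + (x - x) = -6 + 0 = -6)
((-110 + I(12, -7))*(107 + 114))*(-2241) = ((-110 - 6)*(107 + 114))*(-2241) = -116*221*(-2241) = -25636*(-2241) = 57450276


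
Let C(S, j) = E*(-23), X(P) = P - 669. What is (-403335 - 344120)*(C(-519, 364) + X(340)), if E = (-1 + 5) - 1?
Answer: 297487090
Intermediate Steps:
E = 3 (E = 4 - 1 = 3)
X(P) = -669 + P
C(S, j) = -69 (C(S, j) = 3*(-23) = -69)
(-403335 - 344120)*(C(-519, 364) + X(340)) = (-403335 - 344120)*(-69 + (-669 + 340)) = -747455*(-69 - 329) = -747455*(-398) = 297487090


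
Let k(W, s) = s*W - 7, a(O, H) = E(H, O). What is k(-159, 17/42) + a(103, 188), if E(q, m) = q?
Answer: 1633/14 ≈ 116.64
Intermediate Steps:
a(O, H) = H
k(W, s) = -7 + W*s (k(W, s) = W*s - 7 = -7 + W*s)
k(-159, 17/42) + a(103, 188) = (-7 - 2703/42) + 188 = (-7 - 159*17/42) + 188 = (-7 - 901/14) + 188 = -999/14 + 188 = 1633/14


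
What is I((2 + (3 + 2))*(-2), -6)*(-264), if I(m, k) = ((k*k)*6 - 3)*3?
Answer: -168696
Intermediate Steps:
I(m, k) = -9 + 18*k**2 (I(m, k) = (k**2*6 - 3)*3 = (6*k**2 - 3)*3 = (-3 + 6*k**2)*3 = -9 + 18*k**2)
I((2 + (3 + 2))*(-2), -6)*(-264) = (-9 + 18*(-6)**2)*(-264) = (-9 + 18*36)*(-264) = (-9 + 648)*(-264) = 639*(-264) = -168696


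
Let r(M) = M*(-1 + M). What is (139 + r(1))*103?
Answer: 14317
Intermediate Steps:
(139 + r(1))*103 = (139 + 1*(-1 + 1))*103 = (139 + 1*0)*103 = (139 + 0)*103 = 139*103 = 14317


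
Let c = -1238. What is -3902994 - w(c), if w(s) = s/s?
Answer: -3902995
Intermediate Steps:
w(s) = 1
-3902994 - w(c) = -3902994 - 1*1 = -3902994 - 1 = -3902995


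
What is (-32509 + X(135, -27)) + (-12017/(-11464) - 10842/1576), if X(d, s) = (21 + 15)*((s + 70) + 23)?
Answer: -68065777501/2258408 ≈ -30139.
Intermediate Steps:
X(d, s) = 3348 + 36*s (X(d, s) = 36*((70 + s) + 23) = 36*(93 + s) = 3348 + 36*s)
(-32509 + X(135, -27)) + (-12017/(-11464) - 10842/1576) = (-32509 + (3348 + 36*(-27))) + (-12017/(-11464) - 10842/1576) = (-32509 + (3348 - 972)) + (-12017*(-1/11464) - 10842*1/1576) = (-32509 + 2376) + (12017/11464 - 5421/788) = -30133 - 13169237/2258408 = -68065777501/2258408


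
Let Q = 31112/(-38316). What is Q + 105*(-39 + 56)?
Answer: 17090737/9579 ≈ 1784.2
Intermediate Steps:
Q = -7778/9579 (Q = 31112*(-1/38316) = -7778/9579 ≈ -0.81199)
Q + 105*(-39 + 56) = -7778/9579 + 105*(-39 + 56) = -7778/9579 + 105*17 = -7778/9579 + 1785 = 17090737/9579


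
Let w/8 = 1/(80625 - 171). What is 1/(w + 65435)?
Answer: 40227/2632253749 ≈ 1.5282e-5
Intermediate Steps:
w = 4/40227 (w = 8/(80625 - 171) = 8/80454 = 8*(1/80454) = 4/40227 ≈ 9.9436e-5)
1/(w + 65435) = 1/(4/40227 + 65435) = 1/(2632253749/40227) = 40227/2632253749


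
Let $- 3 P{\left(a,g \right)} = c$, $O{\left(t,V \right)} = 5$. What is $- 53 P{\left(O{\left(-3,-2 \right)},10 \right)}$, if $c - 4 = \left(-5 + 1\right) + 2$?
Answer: $\frac{106}{3} \approx 35.333$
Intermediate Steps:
$c = 2$ ($c = 4 + \left(\left(-5 + 1\right) + 2\right) = 4 + \left(-4 + 2\right) = 4 - 2 = 2$)
$P{\left(a,g \right)} = - \frac{2}{3}$ ($P{\left(a,g \right)} = \left(- \frac{1}{3}\right) 2 = - \frac{2}{3}$)
$- 53 P{\left(O{\left(-3,-2 \right)},10 \right)} = \left(-53\right) \left(- \frac{2}{3}\right) = \frac{106}{3}$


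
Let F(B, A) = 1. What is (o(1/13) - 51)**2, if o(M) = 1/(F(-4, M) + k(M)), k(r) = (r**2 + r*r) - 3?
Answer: 299463025/112896 ≈ 2652.6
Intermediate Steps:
k(r) = -3 + 2*r**2 (k(r) = (r**2 + r**2) - 3 = 2*r**2 - 3 = -3 + 2*r**2)
o(M) = 1/(-2 + 2*M**2) (o(M) = 1/(1 + (-3 + 2*M**2)) = 1/(-2 + 2*M**2))
(o(1/13) - 51)**2 = (1/(2*(-1 + (1/13)**2)) - 51)**2 = (1/(2*(-1 + 1/169)) - 51)**2 = (1/(2*(-168/169)) - 51)**2 = ((1/2)*(-169/168) - 51)**2 = (-169/336 - 51)**2 = (-17305/336)**2 = 299463025/112896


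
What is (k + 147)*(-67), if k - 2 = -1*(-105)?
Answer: -17018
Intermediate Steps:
k = 107 (k = 2 - 1*(-105) = 2 + 105 = 107)
(k + 147)*(-67) = (107 + 147)*(-67) = 254*(-67) = -17018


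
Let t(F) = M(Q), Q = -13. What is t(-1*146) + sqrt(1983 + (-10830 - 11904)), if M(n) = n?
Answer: -13 + I*sqrt(20751) ≈ -13.0 + 144.05*I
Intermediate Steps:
t(F) = -13
t(-1*146) + sqrt(1983 + (-10830 - 11904)) = -13 + sqrt(1983 + (-10830 - 11904)) = -13 + sqrt(1983 - 22734) = -13 + sqrt(-20751) = -13 + I*sqrt(20751)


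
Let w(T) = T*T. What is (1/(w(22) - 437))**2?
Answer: 1/2209 ≈ 0.00045269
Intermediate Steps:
w(T) = T**2
(1/(w(22) - 437))**2 = (1/(22**2 - 437))**2 = (1/(484 - 437))**2 = (1/47)**2 = 1/2209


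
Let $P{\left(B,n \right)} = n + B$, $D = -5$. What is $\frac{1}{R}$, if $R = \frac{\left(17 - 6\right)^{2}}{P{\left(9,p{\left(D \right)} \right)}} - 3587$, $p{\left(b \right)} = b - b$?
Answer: $- \frac{9}{32162} \approx -0.00027983$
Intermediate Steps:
$p{\left(b \right)} = 0$
$P{\left(B,n \right)} = B + n$
$R = - \frac{32162}{9}$ ($R = \frac{\left(17 - 6\right)^{2}}{9 + 0} - 3587 = \frac{11^{2}}{9} - 3587 = 121 \cdot \frac{1}{9} - 3587 = \frac{121}{9} - 3587 = - \frac{32162}{9} \approx -3573.6$)
$\frac{1}{R} = \frac{1}{- \frac{32162}{9}} = - \frac{9}{32162}$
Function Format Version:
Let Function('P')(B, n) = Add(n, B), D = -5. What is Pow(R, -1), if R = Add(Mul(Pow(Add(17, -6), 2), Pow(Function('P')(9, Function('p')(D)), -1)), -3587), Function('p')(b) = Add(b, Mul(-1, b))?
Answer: Rational(-9, 32162) ≈ -0.00027983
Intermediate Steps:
Function('p')(b) = 0
Function('P')(B, n) = Add(B, n)
R = Rational(-32162, 9) (R = Add(Mul(Pow(Add(17, -6), 2), Pow(Add(9, 0), -1)), -3587) = Add(Mul(Pow(11, 2), Pow(9, -1)), -3587) = Add(Mul(121, Rational(1, 9)), -3587) = Add(Rational(121, 9), -3587) = Rational(-32162, 9) ≈ -3573.6)
Pow(R, -1) = Pow(Rational(-32162, 9), -1) = Rational(-9, 32162)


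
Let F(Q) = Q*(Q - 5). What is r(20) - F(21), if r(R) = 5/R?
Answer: -1343/4 ≈ -335.75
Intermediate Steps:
F(Q) = Q*(-5 + Q)
r(20) - F(21) = 5/20 - 21*(-5 + 21) = 5*(1/20) - 21*16 = ¼ - 1*336 = ¼ - 336 = -1343/4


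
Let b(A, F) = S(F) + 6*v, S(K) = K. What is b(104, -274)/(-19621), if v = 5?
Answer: 244/19621 ≈ 0.012436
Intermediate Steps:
b(A, F) = 30 + F (b(A, F) = F + 6*5 = F + 30 = 30 + F)
b(104, -274)/(-19621) = (30 - 274)/(-19621) = -244*(-1/19621) = 244/19621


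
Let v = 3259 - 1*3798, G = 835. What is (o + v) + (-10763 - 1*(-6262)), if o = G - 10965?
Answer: -15170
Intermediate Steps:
v = -539 (v = 3259 - 3798 = -539)
o = -10130 (o = 835 - 10965 = -10130)
(o + v) + (-10763 - 1*(-6262)) = (-10130 - 539) + (-10763 - 1*(-6262)) = -10669 + (-10763 + 6262) = -10669 - 4501 = -15170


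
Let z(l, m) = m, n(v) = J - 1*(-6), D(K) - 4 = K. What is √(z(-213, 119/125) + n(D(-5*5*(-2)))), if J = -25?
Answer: 4*I*√705/25 ≈ 4.2483*I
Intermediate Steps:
D(K) = 4 + K
n(v) = -19 (n(v) = -25 - 1*(-6) = -25 + 6 = -19)
√(z(-213, 119/125) + n(D(-5*5*(-2)))) = √(119/125 - 19) = √(-2256/125) = 4*I*√705/25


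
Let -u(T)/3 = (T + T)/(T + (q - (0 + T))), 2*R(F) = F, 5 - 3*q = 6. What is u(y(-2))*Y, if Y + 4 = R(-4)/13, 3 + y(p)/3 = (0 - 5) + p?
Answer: 29160/13 ≈ 2243.1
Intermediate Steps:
y(p) = -24 + 3*p (y(p) = -9 + 3*((0 - 5) + p) = -9 + 3*(-5 + p) = -9 + (-15 + 3*p) = -24 + 3*p)
q = -1/3 (q = 5/3 - 1/3*6 = 5/3 - 2 = -1/3 ≈ -0.33333)
R(F) = F/2
u(T) = 18*T (u(T) = -3*(T + T)/(T + (-1/3 - (0 + T))) = -3*2*T/(T + (-1/3 - T)) = -3*2*T/(-1/3) = -3*2*T*(-3) = -(-18)*T = 18*T)
Y = -54/13 (Y = -4 + ((1/2)*(-4))/13 = -4 - 2*1/13 = -4 - 2/13 = -54/13 ≈ -4.1538)
u(y(-2))*Y = (18*(-24 + 3*(-2)))*(-54/13) = (18*(-24 - 6))*(-54/13) = (18*(-30))*(-54/13) = -540*(-54/13) = 29160/13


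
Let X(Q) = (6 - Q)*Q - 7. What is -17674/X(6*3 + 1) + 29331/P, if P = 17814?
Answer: 53715785/754126 ≈ 71.229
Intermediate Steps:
X(Q) = -7 + Q*(6 - Q) (X(Q) = Q*(6 - Q) - 7 = -7 + Q*(6 - Q))
-17674/X(6*3 + 1) + 29331/P = -17674/(-7 - (6*3 + 1)² + 6*(6*3 + 1)) + 29331/17814 = -17674/(-7 - (18 + 1)² + 6*(18 + 1)) + 29331*(1/17814) = -17674/(-7 - 1*19² + 6*19) + 9777/5938 = -17674/(-7 - 1*361 + 114) + 9777/5938 = -17674/(-7 - 361 + 114) + 9777/5938 = -17674/(-254) + 9777/5938 = -17674*(-1/254) + 9777/5938 = 8837/127 + 9777/5938 = 53715785/754126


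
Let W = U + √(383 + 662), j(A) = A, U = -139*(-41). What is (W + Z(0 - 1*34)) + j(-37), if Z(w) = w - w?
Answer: 5662 + √1045 ≈ 5694.3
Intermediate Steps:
U = 5699
Z(w) = 0
W = 5699 + √1045 (W = 5699 + √(383 + 662) = 5699 + √1045 ≈ 5731.3)
(W + Z(0 - 1*34)) + j(-37) = ((5699 + √1045) + 0) - 37 = (5699 + √1045) - 37 = 5662 + √1045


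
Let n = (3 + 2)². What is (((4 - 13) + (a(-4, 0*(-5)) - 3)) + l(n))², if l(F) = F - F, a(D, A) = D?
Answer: 256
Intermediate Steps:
n = 25 (n = 5² = 25)
l(F) = 0
(((4 - 13) + (a(-4, 0*(-5)) - 3)) + l(n))² = (((4 - 13) + (-4 - 3)) + 0)² = ((-9 - 7) + 0)² = (-16 + 0)² = (-16)² = 256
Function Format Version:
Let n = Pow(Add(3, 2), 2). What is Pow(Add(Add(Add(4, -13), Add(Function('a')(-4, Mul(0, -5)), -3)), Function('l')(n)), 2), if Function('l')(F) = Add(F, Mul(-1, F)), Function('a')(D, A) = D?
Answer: 256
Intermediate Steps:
n = 25 (n = Pow(5, 2) = 25)
Function('l')(F) = 0
Pow(Add(Add(Add(4, -13), Add(Function('a')(-4, Mul(0, -5)), -3)), Function('l')(n)), 2) = Pow(Add(Add(Add(4, -13), Add(-4, -3)), 0), 2) = Pow(Add(Add(-9, -7), 0), 2) = Pow(Add(-16, 0), 2) = Pow(-16, 2) = 256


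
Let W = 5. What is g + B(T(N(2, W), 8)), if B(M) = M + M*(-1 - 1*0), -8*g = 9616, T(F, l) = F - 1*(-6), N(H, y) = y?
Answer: -1202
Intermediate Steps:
T(F, l) = 6 + F (T(F, l) = F + 6 = 6 + F)
g = -1202 (g = -1/8*9616 = -1202)
B(M) = 0 (B(M) = M + M*(-1 + 0) = M + M*(-1) = M - M = 0)
g + B(T(N(2, W), 8)) = -1202 + 0 = -1202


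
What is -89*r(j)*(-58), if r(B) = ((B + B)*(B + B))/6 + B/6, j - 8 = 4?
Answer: 505876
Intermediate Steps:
j = 12 (j = 8 + 4 = 12)
r(B) = B/6 + 2*B²/3 (r(B) = ((2*B)*(2*B))*(⅙) + B*(⅙) = (4*B²)*(⅙) + B/6 = 2*B²/3 + B/6 = B/6 + 2*B²/3)
-89*r(j)*(-58) = -89*12*(1 + 4*12)/6*(-58) = -89*12*(1 + 48)/6*(-58) = -89*12*49/6*(-58) = -89*98*(-58) = -8722*(-58) = 505876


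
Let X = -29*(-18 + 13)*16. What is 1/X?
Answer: 1/2320 ≈ 0.00043103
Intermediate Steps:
X = 2320 (X = -29*(-5)*16 = 145*16 = 2320)
1/X = 1/2320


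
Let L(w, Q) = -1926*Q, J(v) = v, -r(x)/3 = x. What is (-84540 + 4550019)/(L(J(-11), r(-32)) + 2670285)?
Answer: 1488493/828463 ≈ 1.7967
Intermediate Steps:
r(x) = -3*x
(-84540 + 4550019)/(L(J(-11), r(-32)) + 2670285) = (-84540 + 4550019)/(-(-5778)*(-32) + 2670285) = 4465479/(-1926*96 + 2670285) = 4465479/(-184896 + 2670285) = 4465479/2485389 = 4465479*(1/2485389) = 1488493/828463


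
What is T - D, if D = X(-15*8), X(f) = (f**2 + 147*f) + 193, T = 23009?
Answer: 26056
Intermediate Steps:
X(f) = 193 + f**2 + 147*f
D = -3047 (D = 193 + (-15*8)**2 + 147*(-15*8) = 193 + (-120)**2 + 147*(-120) = 193 + 14400 - 17640 = -3047)
T - D = 23009 - 1*(-3047) = 23009 + 3047 = 26056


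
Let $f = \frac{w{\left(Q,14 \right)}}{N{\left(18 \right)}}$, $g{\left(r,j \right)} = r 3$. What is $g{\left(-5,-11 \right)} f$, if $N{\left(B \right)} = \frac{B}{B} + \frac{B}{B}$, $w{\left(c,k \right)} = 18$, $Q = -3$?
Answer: $-135$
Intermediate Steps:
$g{\left(r,j \right)} = 3 r$
$N{\left(B \right)} = 2$ ($N{\left(B \right)} = 1 + 1 = 2$)
$f = 9$ ($f = \frac{18}{2} = 18 \cdot \frac{1}{2} = 9$)
$g{\left(-5,-11 \right)} f = 3 \left(-5\right) 9 = \left(-15\right) 9 = -135$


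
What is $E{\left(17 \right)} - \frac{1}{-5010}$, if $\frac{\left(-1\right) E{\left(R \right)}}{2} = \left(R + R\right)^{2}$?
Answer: $- \frac{11583119}{5010} \approx -2312.0$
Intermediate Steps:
$E{\left(R \right)} = - 8 R^{2}$ ($E{\left(R \right)} = - 2 \left(R + R\right)^{2} = - 2 \left(2 R\right)^{2} = - 2 \cdot 4 R^{2} = - 8 R^{2}$)
$E{\left(17 \right)} - \frac{1}{-5010} = - 8 \cdot 17^{2} - \frac{1}{-5010} = \left(-8\right) 289 - - \frac{1}{5010} = -2312 + \frac{1}{5010} = - \frac{11583119}{5010}$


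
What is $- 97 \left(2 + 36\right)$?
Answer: $-3686$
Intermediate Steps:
$- 97 \left(2 + 36\right) = \left(-97\right) 38 = -3686$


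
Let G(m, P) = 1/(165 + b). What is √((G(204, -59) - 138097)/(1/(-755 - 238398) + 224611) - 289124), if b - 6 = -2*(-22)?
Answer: I*√9640858412650979600582501209665/5774512406815 ≈ 537.7*I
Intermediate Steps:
b = 50 (b = 6 - 2*(-22) = 6 + 44 = 50)
G(m, P) = 1/215 (G(m, P) = 1/(165 + 50) = 1/215)
√((G(204, -59) - 138097)/(1/(-755 - 238398) + 224611) - 289124) = √((1/215 - 138097)/(1/(-755 - 238398) + 224611) - 289124) = √(-29690854/(215*(1/(-239153) + 224611)) - 289124) = √(-29690854/(215*(-1/239153 + 224611)) - 289124) = √(-29690854/(215*53716394482/239153) - 289124) = √(-29690854/215*239153/53716394482 - 289124) = √(-3550328403331/5774512406815 - 289124) = √(-1669553675436383391/5774512406815) = I*√9640858412650979600582501209665/5774512406815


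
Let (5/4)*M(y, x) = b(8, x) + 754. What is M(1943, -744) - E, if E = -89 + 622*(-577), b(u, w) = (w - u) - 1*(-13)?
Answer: 358995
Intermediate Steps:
b(u, w) = 13 + w - u (b(u, w) = (w - u) + 13 = 13 + w - u)
M(y, x) = 3036/5 + 4*x/5 (M(y, x) = 4*((13 + x - 1*8) + 754)/5 = 4*((13 + x - 8) + 754)/5 = 4*((5 + x) + 754)/5 = 4*(759 + x)/5 = 3036/5 + 4*x/5)
E = -358983 (E = -89 - 358894 = -358983)
M(1943, -744) - E = (3036/5 + (⅘)*(-744)) - 1*(-358983) = (3036/5 - 2976/5) + 358983 = 12 + 358983 = 358995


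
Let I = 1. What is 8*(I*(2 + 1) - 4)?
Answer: -8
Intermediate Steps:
8*(I*(2 + 1) - 4) = 8*(1*(2 + 1) - 4) = 8*(1*3 - 4) = 8*(3 - 4) = 8*(-1) = -8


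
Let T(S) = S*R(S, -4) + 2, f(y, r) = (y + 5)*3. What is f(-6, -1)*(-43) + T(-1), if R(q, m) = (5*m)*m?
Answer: 51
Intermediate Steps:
R(q, m) = 5*m**2
f(y, r) = 15 + 3*y (f(y, r) = (5 + y)*3 = 15 + 3*y)
T(S) = 2 + 80*S (T(S) = S*(5*(-4)**2) + 2 = S*(5*16) + 2 = S*80 + 2 = 80*S + 2 = 2 + 80*S)
f(-6, -1)*(-43) + T(-1) = (15 + 3*(-6))*(-43) + (2 + 80*(-1)) = (15 - 18)*(-43) + (2 - 80) = -3*(-43) - 78 = 129 - 78 = 51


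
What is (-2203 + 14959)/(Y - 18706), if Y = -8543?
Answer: -4252/9083 ≈ -0.46813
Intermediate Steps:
(-2203 + 14959)/(Y - 18706) = (-2203 + 14959)/(-8543 - 18706) = 12756/(-27249) = 12756*(-1/27249) = -4252/9083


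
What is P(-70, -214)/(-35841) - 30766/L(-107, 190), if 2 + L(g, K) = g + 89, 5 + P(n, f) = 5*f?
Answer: 551352853/358410 ≈ 1538.3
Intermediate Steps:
P(n, f) = -5 + 5*f
L(g, K) = 87 + g (L(g, K) = -2 + (g + 89) = -2 + (89 + g) = 87 + g)
P(-70, -214)/(-35841) - 30766/L(-107, 190) = (-5 + 5*(-214))/(-35841) - 30766/(87 - 107) = (-5 - 1070)*(-1/35841) - 30766/(-20) = -1075*(-1/35841) - 30766*(-1/20) = 1075/35841 + 15383/10 = 551352853/358410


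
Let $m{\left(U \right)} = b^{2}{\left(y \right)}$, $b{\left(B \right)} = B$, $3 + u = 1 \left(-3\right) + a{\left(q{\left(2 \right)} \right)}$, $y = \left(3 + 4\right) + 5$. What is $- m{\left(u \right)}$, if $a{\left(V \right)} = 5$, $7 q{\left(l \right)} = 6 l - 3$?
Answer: $-144$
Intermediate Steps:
$q{\left(l \right)} = - \frac{3}{7} + \frac{6 l}{7}$ ($q{\left(l \right)} = \frac{6 l - 3}{7} = \frac{-3 + 6 l}{7} = - \frac{3}{7} + \frac{6 l}{7}$)
$y = 12$ ($y = 7 + 5 = 12$)
$u = -1$ ($u = -3 + \left(1 \left(-3\right) + 5\right) = -3 + \left(-3 + 5\right) = -3 + 2 = -1$)
$m{\left(U \right)} = 144$ ($m{\left(U \right)} = 12^{2} = 144$)
$- m{\left(u \right)} = \left(-1\right) 144 = -144$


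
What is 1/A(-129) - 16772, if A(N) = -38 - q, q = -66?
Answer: -469615/28 ≈ -16772.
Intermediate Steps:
A(N) = 28 (A(N) = -38 - 1*(-66) = -38 + 66 = 28)
1/A(-129) - 16772 = 1/28 - 16772 = -469615/28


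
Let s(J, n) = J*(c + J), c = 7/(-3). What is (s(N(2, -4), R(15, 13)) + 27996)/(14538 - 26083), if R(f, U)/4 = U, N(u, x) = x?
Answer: -84064/34635 ≈ -2.4271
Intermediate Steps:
c = -7/3 (c = 7*(-⅓) = -7/3 ≈ -2.3333)
R(f, U) = 4*U
s(J, n) = J*(-7/3 + J)
(s(N(2, -4), R(15, 13)) + 27996)/(14538 - 26083) = ((⅓)*(-4)*(-7 + 3*(-4)) + 27996)/(14538 - 26083) = ((⅓)*(-4)*(-7 - 12) + 27996)/(-11545) = ((⅓)*(-4)*(-19) + 27996)*(-1/11545) = (76/3 + 27996)*(-1/11545) = (84064/3)*(-1/11545) = -84064/34635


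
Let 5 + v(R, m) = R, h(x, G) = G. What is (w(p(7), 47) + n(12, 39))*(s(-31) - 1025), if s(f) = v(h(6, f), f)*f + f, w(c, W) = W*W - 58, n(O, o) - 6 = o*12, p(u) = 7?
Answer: 157500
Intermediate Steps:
n(O, o) = 6 + 12*o (n(O, o) = 6 + o*12 = 6 + 12*o)
v(R, m) = -5 + R
w(c, W) = -58 + W² (w(c, W) = W² - 58 = -58 + W²)
s(f) = f + f*(-5 + f) (s(f) = (-5 + f)*f + f = f*(-5 + f) + f = f + f*(-5 + f))
(w(p(7), 47) + n(12, 39))*(s(-31) - 1025) = ((-58 + 47²) + (6 + 12*39))*(-31*(-4 - 31) - 1025) = ((-58 + 2209) + (6 + 468))*(-31*(-35) - 1025) = (2151 + 474)*(1085 - 1025) = 2625*60 = 157500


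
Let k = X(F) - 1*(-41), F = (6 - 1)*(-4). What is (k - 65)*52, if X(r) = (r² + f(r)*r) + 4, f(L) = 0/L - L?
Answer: -1040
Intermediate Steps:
f(L) = -L (f(L) = 0 - L = -L)
F = -20 (F = 5*(-4) = -20)
X(r) = 4 (X(r) = (r² + (-r)*r) + 4 = (r² - r²) + 4 = 0 + 4 = 4)
k = 45 (k = 4 - 1*(-41) = 4 + 41 = 45)
(k - 65)*52 = (45 - 65)*52 = -20*52 = -1040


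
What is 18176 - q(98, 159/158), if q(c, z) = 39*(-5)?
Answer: 18371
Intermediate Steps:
q(c, z) = -195
18176 - q(98, 159/158) = 18176 - 1*(-195) = 18176 + 195 = 18371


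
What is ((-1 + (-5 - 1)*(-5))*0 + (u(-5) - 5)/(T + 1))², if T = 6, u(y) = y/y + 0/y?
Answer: 16/49 ≈ 0.32653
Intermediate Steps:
u(y) = 1 (u(y) = 1 + 0 = 1)
((-1 + (-5 - 1)*(-5))*0 + (u(-5) - 5)/(T + 1))² = ((-1 + (-5 - 1)*(-5))*0 + (1 - 5)/(6 + 1))² = ((-1 - 6*(-5))*0 - 4/7)² = ((-1 + 30)*0 - 4*⅐)² = (29*0 - 4/7)² = (0 - 4/7)² = (-4/7)² = 16/49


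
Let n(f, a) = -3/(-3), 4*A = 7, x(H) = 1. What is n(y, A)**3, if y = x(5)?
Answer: 1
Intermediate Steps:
y = 1
A = 7/4 (A = (1/4)*7 = 7/4 ≈ 1.7500)
n(f, a) = 1 (n(f, a) = -3*(-1/3) = 1)
n(y, A)**3 = 1**3 = 1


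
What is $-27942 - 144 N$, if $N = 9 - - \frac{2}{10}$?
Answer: $- \frac{146334}{5} \approx -29267.0$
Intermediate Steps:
$N = \frac{46}{5}$ ($N = 9 - \left(-2\right) \frac{1}{10} = 9 - - \frac{1}{5} = 9 + \frac{1}{5} = \frac{46}{5} \approx 9.2$)
$-27942 - 144 N = -27942 - \frac{6624}{5} = - \frac{146334}{5}$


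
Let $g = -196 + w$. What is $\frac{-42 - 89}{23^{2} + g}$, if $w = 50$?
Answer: $- \frac{131}{383} \approx -0.34204$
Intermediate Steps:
$g = -146$ ($g = -196 + 50 = -146$)
$\frac{-42 - 89}{23^{2} + g} = \frac{-42 - 89}{23^{2} - 146} = - \frac{131}{529 - 146} = - \frac{131}{383}$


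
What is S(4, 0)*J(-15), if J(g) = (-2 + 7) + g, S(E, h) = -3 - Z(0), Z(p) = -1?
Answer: 20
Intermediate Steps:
S(E, h) = -2 (S(E, h) = -3 - 1*(-1) = -3 + 1 = -2)
J(g) = 5 + g
S(4, 0)*J(-15) = -2*(5 - 15) = -2*(-10) = 20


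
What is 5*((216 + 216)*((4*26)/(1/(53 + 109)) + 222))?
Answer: 36871200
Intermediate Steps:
5*((216 + 216)*((4*26)/(1/(53 + 109)) + 222)) = 5*(432*(104/(1/162) + 222)) = 5*(432*(104*162 + 222)) = 5*(432*(16848 + 222)) = 5*(432*17070) = 5*7374240 = 36871200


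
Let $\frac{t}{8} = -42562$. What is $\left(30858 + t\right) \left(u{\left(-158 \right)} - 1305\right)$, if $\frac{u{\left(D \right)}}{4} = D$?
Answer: $599768806$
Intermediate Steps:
$t = -340496$ ($t = 8 \left(-42562\right) = -340496$)
$u{\left(D \right)} = 4 D$
$\left(30858 + t\right) \left(u{\left(-158 \right)} - 1305\right) = \left(30858 - 340496\right) \left(4 \left(-158\right) - 1305\right) = - 309638 \left(-632 - 1305\right) = \left(-309638\right) \left(-1937\right) = 599768806$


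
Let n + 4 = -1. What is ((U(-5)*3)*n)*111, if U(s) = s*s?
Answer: -41625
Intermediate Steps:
n = -5 (n = -4 - 1 = -5)
U(s) = s²
((U(-5)*3)*n)*111 = (((-5)²*3)*(-5))*111 = ((25*3)*(-5))*111 = (75*(-5))*111 = -375*111 = -41625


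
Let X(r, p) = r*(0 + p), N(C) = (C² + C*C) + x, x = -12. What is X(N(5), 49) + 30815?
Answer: 32677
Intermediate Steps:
N(C) = -12 + 2*C² (N(C) = (C² + C*C) - 12 = (C² + C²) - 12 = 2*C² - 12 = -12 + 2*C²)
X(r, p) = p*r (X(r, p) = r*p = p*r)
X(N(5), 49) + 30815 = 49*(-12 + 2*5²) + 30815 = 49*(-12 + 2*25) + 30815 = 49*(-12 + 50) + 30815 = 49*38 + 30815 = 1862 + 30815 = 32677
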